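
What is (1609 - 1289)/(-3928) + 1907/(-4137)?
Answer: -1101817/2031267 ≈ -0.54243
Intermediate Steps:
(1609 - 1289)/(-3928) + 1907/(-4137) = 320*(-1/3928) + 1907*(-1/4137) = -40/491 - 1907/4137 = -1101817/2031267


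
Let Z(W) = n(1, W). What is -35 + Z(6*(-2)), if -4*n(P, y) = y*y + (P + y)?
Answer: -273/4 ≈ -68.250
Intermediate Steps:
n(P, y) = -P/4 - y/4 - y²/4 (n(P, y) = -(y*y + (P + y))/4 = -(y² + (P + y))/4 = -(P + y + y²)/4 = -P/4 - y/4 - y²/4)
Z(W) = -¼ - W/4 - W²/4 (Z(W) = -¼*1 - W/4 - W²/4 = -¼ - W/4 - W²/4)
-35 + Z(6*(-2)) = -35 + (-¼ - 3*(-2)/2 - (6*(-2))²/4) = -35 + (-¼ - ¼*(-12) - ¼*(-12)²) = -35 + (-¼ + 3 - ¼*144) = -35 + (-¼ + 3 - 36) = -35 - 133/4 = -273/4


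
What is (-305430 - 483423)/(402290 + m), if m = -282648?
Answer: -788853/119642 ≈ -6.5934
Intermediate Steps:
(-305430 - 483423)/(402290 + m) = (-305430 - 483423)/(402290 - 282648) = -788853/119642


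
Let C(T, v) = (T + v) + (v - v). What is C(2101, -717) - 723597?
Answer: -722213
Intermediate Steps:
C(T, v) = T + v (C(T, v) = (T + v) + 0 = T + v)
C(2101, -717) - 723597 = (2101 - 717) - 723597 = 1384 - 723597 = -722213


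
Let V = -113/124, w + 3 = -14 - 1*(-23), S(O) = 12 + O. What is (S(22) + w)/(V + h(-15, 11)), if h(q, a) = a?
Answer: 4960/1251 ≈ 3.9648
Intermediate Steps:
w = 6 (w = -3 + (-14 - 1*(-23)) = -3 + (-14 + 23) = -3 + 9 = 6)
V = -113/124 (V = -113*1/124 = -113/124 ≈ -0.91129)
(S(22) + w)/(V + h(-15, 11)) = ((12 + 22) + 6)/(-113/124 + 11) = (34 + 6)/(1251/124) = 40*(124/1251) = 4960/1251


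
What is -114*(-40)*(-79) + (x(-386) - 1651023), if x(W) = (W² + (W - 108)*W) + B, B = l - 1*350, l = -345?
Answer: -1672278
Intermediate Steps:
B = -695 (B = -345 - 1*350 = -345 - 350 = -695)
x(W) = -695 + W² + W*(-108 + W) (x(W) = (W² + (W - 108)*W) - 695 = (W² + (-108 + W)*W) - 695 = (W² + W*(-108 + W)) - 695 = -695 + W² + W*(-108 + W))
-114*(-40)*(-79) + (x(-386) - 1651023) = -114*(-40)*(-79) + ((-695 - 108*(-386) + 2*(-386)²) - 1651023) = 4560*(-79) + ((-695 + 41688 + 2*148996) - 1651023) = -360240 + ((-695 + 41688 + 297992) - 1651023) = -360240 + (338985 - 1651023) = -360240 - 1312038 = -1672278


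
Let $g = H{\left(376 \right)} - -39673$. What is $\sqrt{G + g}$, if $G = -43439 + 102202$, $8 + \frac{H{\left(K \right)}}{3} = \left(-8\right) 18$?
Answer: $2 \sqrt{24495} \approx 313.02$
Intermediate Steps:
$H{\left(K \right)} = -456$ ($H{\left(K \right)} = -24 + 3 \left(\left(-8\right) 18\right) = -24 + 3 \left(-144\right) = -24 - 432 = -456$)
$G = 58763$
$g = 39217$ ($g = -456 - -39673 = -456 + 39673 = 39217$)
$\sqrt{G + g} = \sqrt{58763 + 39217} = \sqrt{97980} = 2 \sqrt{24495}$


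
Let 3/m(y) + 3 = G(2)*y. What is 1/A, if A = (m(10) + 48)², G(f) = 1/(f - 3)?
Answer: 169/385641 ≈ 0.00043823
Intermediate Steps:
G(f) = 1/(-3 + f)
m(y) = 3/(-3 - y) (m(y) = 3/(-3 + y/(-3 + 2)) = 3/(-3 + y/(-1)) = 3/(-3 - y))
A = 385641/169 (A = (3/(-3 - 1*10) + 48)² = (3/(-3 - 10) + 48)² = (3/(-13) + 48)² = (3*(-1/13) + 48)² = (-3/13 + 48)² = (621/13)² = 385641/169 ≈ 2281.9)
1/A = 1/(385641/169) = 169/385641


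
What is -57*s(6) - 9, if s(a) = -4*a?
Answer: 1359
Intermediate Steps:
-57*s(6) - 9 = -(-228)*6 - 9 = -57*(-24) - 9 = 1368 - 9 = 1359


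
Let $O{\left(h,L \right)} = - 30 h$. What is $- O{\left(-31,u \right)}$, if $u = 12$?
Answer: $-930$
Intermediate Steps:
$- O{\left(-31,u \right)} = - \left(-30\right) \left(-31\right) = \left(-1\right) 930 = -930$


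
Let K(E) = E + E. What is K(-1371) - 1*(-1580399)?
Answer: 1577657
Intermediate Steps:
K(E) = 2*E
K(-1371) - 1*(-1580399) = 2*(-1371) - 1*(-1580399) = -2742 + 1580399 = 1577657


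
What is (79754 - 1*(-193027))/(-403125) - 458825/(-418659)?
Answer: 23587202482/56257303125 ≈ 0.41927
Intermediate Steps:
(79754 - 1*(-193027))/(-403125) - 458825/(-418659) = (79754 + 193027)*(-1/403125) - 458825*(-1/418659) = 272781*(-1/403125) + 458825/418659 = -90927/134375 + 458825/418659 = 23587202482/56257303125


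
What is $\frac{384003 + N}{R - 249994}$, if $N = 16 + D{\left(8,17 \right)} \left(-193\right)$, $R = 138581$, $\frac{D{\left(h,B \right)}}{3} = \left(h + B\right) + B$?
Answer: $- \frac{359701}{111413} \approx -3.2285$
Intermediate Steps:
$D{\left(h,B \right)} = 3 h + 6 B$ ($D{\left(h,B \right)} = 3 \left(\left(h + B\right) + B\right) = 3 \left(\left(B + h\right) + B\right) = 3 \left(h + 2 B\right) = 3 h + 6 B$)
$N = -24302$ ($N = 16 + \left(3 \cdot 8 + 6 \cdot 17\right) \left(-193\right) = 16 + \left(24 + 102\right) \left(-193\right) = 16 + 126 \left(-193\right) = 16 - 24318 = -24302$)
$\frac{384003 + N}{R - 249994} = \frac{384003 - 24302}{138581 - 249994} = \frac{359701}{-111413} = 359701 \left(- \frac{1}{111413}\right) = - \frac{359701}{111413}$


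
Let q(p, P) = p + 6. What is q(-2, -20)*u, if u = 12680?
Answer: 50720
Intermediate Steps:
q(p, P) = 6 + p
q(-2, -20)*u = (6 - 2)*12680 = 4*12680 = 50720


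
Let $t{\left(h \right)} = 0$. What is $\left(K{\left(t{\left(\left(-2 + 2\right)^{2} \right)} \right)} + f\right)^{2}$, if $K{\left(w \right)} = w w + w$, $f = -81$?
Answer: $6561$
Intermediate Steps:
$K{\left(w \right)} = w + w^{2}$ ($K{\left(w \right)} = w^{2} + w = w + w^{2}$)
$\left(K{\left(t{\left(\left(-2 + 2\right)^{2} \right)} \right)} + f\right)^{2} = \left(0 \left(1 + 0\right) - 81\right)^{2} = \left(0 \cdot 1 - 81\right)^{2} = \left(0 - 81\right)^{2} = \left(-81\right)^{2} = 6561$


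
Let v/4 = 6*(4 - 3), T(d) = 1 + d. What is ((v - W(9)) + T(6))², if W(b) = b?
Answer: 484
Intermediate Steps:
v = 24 (v = 4*(6*(4 - 3)) = 4*(6*1) = 4*6 = 24)
((v - W(9)) + T(6))² = ((24 - 1*9) + (1 + 6))² = ((24 - 9) + 7)² = (15 + 7)² = 22² = 484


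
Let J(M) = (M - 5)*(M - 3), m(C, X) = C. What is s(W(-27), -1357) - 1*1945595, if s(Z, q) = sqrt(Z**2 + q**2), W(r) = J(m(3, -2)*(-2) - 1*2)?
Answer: -1945595 + sqrt(1861898) ≈ -1.9442e+6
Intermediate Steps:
J(M) = (-5 + M)*(-3 + M)
W(r) = 143 (W(r) = 15 + (3*(-2) - 1*2)**2 - 8*(3*(-2) - 1*2) = 15 + (-6 - 2)**2 - 8*(-6 - 2) = 15 + (-8)**2 - 8*(-8) = 15 + 64 + 64 = 143)
s(W(-27), -1357) - 1*1945595 = sqrt(143**2 + (-1357)**2) - 1*1945595 = sqrt(20449 + 1841449) - 1945595 = sqrt(1861898) - 1945595 = -1945595 + sqrt(1861898)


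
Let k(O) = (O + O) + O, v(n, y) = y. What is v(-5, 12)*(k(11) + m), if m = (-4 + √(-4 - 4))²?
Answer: 492 - 192*I*√2 ≈ 492.0 - 271.53*I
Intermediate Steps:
m = (-4 + 2*I*√2)² (m = (-4 + √(-8))² = (-4 + 2*I*√2)² ≈ 8.0 - 22.627*I)
k(O) = 3*O (k(O) = 2*O + O = 3*O)
v(-5, 12)*(k(11) + m) = 12*(3*11 + (8 - 16*I*√2)) = 12*(33 + (8 - 16*I*√2)) = 12*(41 - 16*I*√2) = 492 - 192*I*√2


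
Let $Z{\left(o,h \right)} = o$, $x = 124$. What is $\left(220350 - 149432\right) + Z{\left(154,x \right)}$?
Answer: $71072$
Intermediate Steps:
$\left(220350 - 149432\right) + Z{\left(154,x \right)} = \left(220350 - 149432\right) + 154 = 70918 + 154 = 71072$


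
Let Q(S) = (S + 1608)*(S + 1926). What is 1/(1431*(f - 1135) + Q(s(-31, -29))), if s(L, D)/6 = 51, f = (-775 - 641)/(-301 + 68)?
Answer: 233/618978375 ≈ 3.7643e-7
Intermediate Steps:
f = 1416/233 (f = -1416/(-233) = -1416*(-1/233) = 1416/233 ≈ 6.0773)
s(L, D) = 306 (s(L, D) = 6*51 = 306)
Q(S) = (1608 + S)*(1926 + S)
1/(1431*(f - 1135) + Q(s(-31, -29))) = 1/(1431*(1416/233 - 1135) + (3097008 + 306² + 3534*306)) = 1/(1431*(-263039/233) + (3097008 + 93636 + 1081404)) = 1/(-376408809/233 + 4272048) = 1/(618978375/233) = 233/618978375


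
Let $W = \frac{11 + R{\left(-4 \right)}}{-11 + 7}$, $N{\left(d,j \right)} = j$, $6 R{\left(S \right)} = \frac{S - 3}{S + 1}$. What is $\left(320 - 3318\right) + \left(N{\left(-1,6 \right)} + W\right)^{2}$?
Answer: $- \frac{15490103}{5184} \approx -2988.1$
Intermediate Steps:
$R{\left(S \right)} = \frac{-3 + S}{6 \left(1 + S\right)}$ ($R{\left(S \right)} = \frac{\left(S - 3\right) \frac{1}{S + 1}}{6} = \frac{\left(-3 + S\right) \frac{1}{1 + S}}{6} = \frac{\frac{1}{1 + S} \left(-3 + S\right)}{6} = \frac{-3 + S}{6 \left(1 + S\right)}$)
$W = - \frac{205}{72}$ ($W = \frac{11 + \frac{-3 - 4}{6 \left(1 - 4\right)}}{-11 + 7} = \frac{11 + \frac{1}{6} \frac{1}{-3} \left(-7\right)}{-4} = \left(11 + \frac{1}{6} \left(- \frac{1}{3}\right) \left(-7\right)\right) \left(- \frac{1}{4}\right) = \left(11 + \frac{7}{18}\right) \left(- \frac{1}{4}\right) = \frac{205}{18} \left(- \frac{1}{4}\right) = - \frac{205}{72} \approx -2.8472$)
$\left(320 - 3318\right) + \left(N{\left(-1,6 \right)} + W\right)^{2} = \left(320 - 3318\right) + \left(6 - \frac{205}{72}\right)^{2} = -2998 + \left(\frac{227}{72}\right)^{2} = -2998 + \frac{51529}{5184} = - \frac{15490103}{5184}$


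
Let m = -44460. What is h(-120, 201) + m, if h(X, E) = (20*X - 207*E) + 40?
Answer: -88427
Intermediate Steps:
h(X, E) = 40 - 207*E + 20*X (h(X, E) = (-207*E + 20*X) + 40 = 40 - 207*E + 20*X)
h(-120, 201) + m = (40 - 207*201 + 20*(-120)) - 44460 = (40 - 41607 - 2400) - 44460 = -43967 - 44460 = -88427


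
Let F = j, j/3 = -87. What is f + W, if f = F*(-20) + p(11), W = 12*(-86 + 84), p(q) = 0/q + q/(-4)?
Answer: 20773/4 ≈ 5193.3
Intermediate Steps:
p(q) = -q/4 (p(q) = 0 + q*(-1/4) = 0 - q/4 = -q/4)
j = -261 (j = 3*(-87) = -261)
F = -261
W = -24 (W = 12*(-2) = -24)
f = 20869/4 (f = -261*(-20) - 1/4*11 = 5220 - 11/4 = 20869/4 ≈ 5217.3)
f + W = 20869/4 - 24 = 20773/4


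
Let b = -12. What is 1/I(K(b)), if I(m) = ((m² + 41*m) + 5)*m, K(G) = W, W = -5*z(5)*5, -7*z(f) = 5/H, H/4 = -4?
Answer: 1404928/61956875 ≈ 0.022676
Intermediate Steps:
H = -16 (H = 4*(-4) = -16)
z(f) = 5/112 (z(f) = -5/(7*(-16)) = -5*(-1)/(7*16) = -⅐*(-5/16) = 5/112)
W = -125/112 (W = -5*5/112*5 = -25/112*5 = -125/112 ≈ -1.1161)
K(G) = -125/112
I(m) = m*(5 + m² + 41*m) (I(m) = (5 + m² + 41*m)*m = m*(5 + m² + 41*m))
1/I(K(b)) = 1/(-125*(5 + (-125/112)² + 41*(-125/112))/112) = 1/(-125*(5 + 15625/12544 - 5125/112)/112) = 1/(-125/112*(-495655/12544)) = 1/(61956875/1404928) = 1404928/61956875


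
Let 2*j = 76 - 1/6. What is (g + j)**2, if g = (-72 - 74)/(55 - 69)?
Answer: 16491721/7056 ≈ 2337.3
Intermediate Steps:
j = 455/12 (j = (76 - 1/6)/2 = (1/2)*(455/6) = 455/12 ≈ 37.917)
g = 73/7 (g = -146/(-14) = -146*(-1/14) = 73/7 ≈ 10.429)
(g + j)**2 = (73/7 + 455/12)**2 = (4061/84)**2 = 16491721/7056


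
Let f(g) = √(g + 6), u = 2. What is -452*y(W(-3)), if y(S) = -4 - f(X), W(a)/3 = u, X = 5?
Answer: 1808 + 452*√11 ≈ 3307.1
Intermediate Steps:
W(a) = 6 (W(a) = 3*2 = 6)
f(g) = √(6 + g)
y(S) = -4 - √11 (y(S) = -4 - √(6 + 5) = -4 - √11)
-452*y(W(-3)) = -452*(-4 - √11) = 1808 + 452*√11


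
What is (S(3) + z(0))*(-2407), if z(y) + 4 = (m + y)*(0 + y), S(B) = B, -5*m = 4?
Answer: 2407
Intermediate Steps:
m = -⅘ (m = -⅕*4 = -⅘ ≈ -0.80000)
z(y) = -4 + y*(-⅘ + y) (z(y) = -4 + (-⅘ + y)*(0 + y) = -4 + (-⅘ + y)*y = -4 + y*(-⅘ + y))
(S(3) + z(0))*(-2407) = (3 + (-4 + 0² - ⅘*0))*(-2407) = (3 + (-4 + 0 + 0))*(-2407) = (3 - 4)*(-2407) = -1*(-2407) = 2407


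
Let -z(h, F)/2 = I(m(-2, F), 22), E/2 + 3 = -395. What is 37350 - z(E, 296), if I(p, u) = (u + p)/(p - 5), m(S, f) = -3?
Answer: 149381/4 ≈ 37345.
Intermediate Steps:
E = -796 (E = -6 + 2*(-395) = -6 - 790 = -796)
I(p, u) = (p + u)/(-5 + p)
z(h, F) = 19/4 (z(h, F) = -2*(-3 + 22)/(-5 - 3) = -2*19/(-8) = -(-1)*19/4 = -2*(-19/8) = 19/4)
37350 - z(E, 296) = 37350 - 1*19/4 = 37350 - 19/4 = 149381/4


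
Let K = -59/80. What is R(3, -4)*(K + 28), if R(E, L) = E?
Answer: 6543/80 ≈ 81.787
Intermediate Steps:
K = -59/80 (K = -59*1/80 = -59/80 ≈ -0.73750)
R(3, -4)*(K + 28) = 3*(-59/80 + 28) = 3*(2181/80) = 6543/80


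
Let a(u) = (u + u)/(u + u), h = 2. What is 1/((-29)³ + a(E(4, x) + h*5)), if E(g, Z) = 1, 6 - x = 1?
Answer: -1/24388 ≈ -4.1004e-5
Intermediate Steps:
x = 5 (x = 6 - 1*1 = 6 - 1 = 5)
a(u) = 1 (a(u) = (2*u)/((2*u)) = (2*u)*(1/(2*u)) = 1)
1/((-29)³ + a(E(4, x) + h*5)) = 1/((-29)³ + 1) = 1/(-24389 + 1) = 1/(-24388) = -1/24388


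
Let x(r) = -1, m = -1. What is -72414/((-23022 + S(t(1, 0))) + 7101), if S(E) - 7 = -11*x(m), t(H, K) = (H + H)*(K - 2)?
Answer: 2682/589 ≈ 4.5535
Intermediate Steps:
t(H, K) = 2*H*(-2 + K) (t(H, K) = (2*H)*(-2 + K) = 2*H*(-2 + K))
S(E) = 18 (S(E) = 7 - 11*(-1) = 7 + 11 = 18)
-72414/((-23022 + S(t(1, 0))) + 7101) = -72414/((-23022 + 18) + 7101) = -72414/(-23004 + 7101) = -72414/(-15903) = -72414*(-1/15903) = 2682/589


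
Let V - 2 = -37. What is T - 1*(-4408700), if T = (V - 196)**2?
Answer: 4462061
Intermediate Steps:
V = -35 (V = 2 - 37 = -35)
T = 53361 (T = (-35 - 196)**2 = (-231)**2 = 53361)
T - 1*(-4408700) = 53361 - 1*(-4408700) = 53361 + 4408700 = 4462061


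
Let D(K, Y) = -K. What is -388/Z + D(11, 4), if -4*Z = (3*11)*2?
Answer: 413/33 ≈ 12.515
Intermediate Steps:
Z = -33/2 (Z = -3*11*2/4 = -33*2/4 = -¼*66 = -33/2 ≈ -16.500)
-388/Z + D(11, 4) = -388/(-33/2) - 1*11 = -388*(-2/33) - 11 = 776/33 - 11 = 413/33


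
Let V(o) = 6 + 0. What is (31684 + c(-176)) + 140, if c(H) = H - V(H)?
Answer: 31642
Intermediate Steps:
V(o) = 6
c(H) = -6 + H (c(H) = H - 1*6 = H - 6 = -6 + H)
(31684 + c(-176)) + 140 = (31684 + (-6 - 176)) + 140 = (31684 - 182) + 140 = 31502 + 140 = 31642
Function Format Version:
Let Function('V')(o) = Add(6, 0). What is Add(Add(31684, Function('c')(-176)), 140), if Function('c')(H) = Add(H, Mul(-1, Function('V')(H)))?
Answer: 31642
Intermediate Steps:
Function('V')(o) = 6
Function('c')(H) = Add(-6, H) (Function('c')(H) = Add(H, Mul(-1, 6)) = Add(H, -6) = Add(-6, H))
Add(Add(31684, Function('c')(-176)), 140) = Add(Add(31684, Add(-6, -176)), 140) = Add(Add(31684, -182), 140) = Add(31502, 140) = 31642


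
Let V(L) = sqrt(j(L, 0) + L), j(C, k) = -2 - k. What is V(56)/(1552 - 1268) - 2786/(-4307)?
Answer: 2786/4307 + 3*sqrt(6)/284 ≈ 0.67273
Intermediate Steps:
V(L) = sqrt(-2 + L) (V(L) = sqrt((-2 - 1*0) + L) = sqrt((-2 + 0) + L) = sqrt(-2 + L))
V(56)/(1552 - 1268) - 2786/(-4307) = sqrt(-2 + 56)/(1552 - 1268) - 2786/(-4307) = sqrt(54)/284 - 2786*(-1/4307) = (3*sqrt(6))*(1/284) + 2786/4307 = 3*sqrt(6)/284 + 2786/4307 = 2786/4307 + 3*sqrt(6)/284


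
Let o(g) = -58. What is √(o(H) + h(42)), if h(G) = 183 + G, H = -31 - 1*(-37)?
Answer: √167 ≈ 12.923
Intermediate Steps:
H = 6 (H = -31 + 37 = 6)
√(o(H) + h(42)) = √(-58 + (183 + 42)) = √(-58 + 225) = √167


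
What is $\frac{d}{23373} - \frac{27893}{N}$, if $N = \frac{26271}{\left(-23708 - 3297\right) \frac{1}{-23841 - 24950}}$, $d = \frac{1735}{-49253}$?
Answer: $- \frac{13764077851675840}{23421943115547543} \approx -0.58766$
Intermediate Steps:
$d = - \frac{1735}{49253}$ ($d = 1735 \left(- \frac{1}{49253}\right) = - \frac{1735}{49253} \approx -0.035226$)
$N = \frac{1281788361}{27005}$ ($N = \frac{26271}{\left(-27005\right) \frac{1}{-48791}} = \frac{26271}{\left(-27005\right) \left(- \frac{1}{48791}\right)} = \frac{26271}{\frac{27005}{48791}} = 26271 \cdot \frac{48791}{27005} = \frac{1281788361}{27005} \approx 47465.0$)
$\frac{d}{23373} - \frac{27893}{N} = - \frac{1735}{49253 \cdot 23373} - \frac{27893}{\frac{1281788361}{27005}} = \left(- \frac{1735}{49253}\right) \frac{1}{23373} - \frac{753250465}{1281788361} = - \frac{1735}{1151190369} - \frac{753250465}{1281788361} = - \frac{13764077851675840}{23421943115547543}$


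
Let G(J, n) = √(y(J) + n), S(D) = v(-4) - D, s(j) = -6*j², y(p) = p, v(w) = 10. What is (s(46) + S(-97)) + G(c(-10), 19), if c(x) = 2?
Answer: -12589 + √21 ≈ -12584.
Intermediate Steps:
S(D) = 10 - D
G(J, n) = √(J + n)
(s(46) + S(-97)) + G(c(-10), 19) = (-6*46² + (10 - 1*(-97))) + √(2 + 19) = (-6*2116 + (10 + 97)) + √21 = (-12696 + 107) + √21 = -12589 + √21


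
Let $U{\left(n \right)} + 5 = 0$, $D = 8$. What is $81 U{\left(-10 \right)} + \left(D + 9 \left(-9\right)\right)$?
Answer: $-478$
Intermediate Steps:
$U{\left(n \right)} = -5$ ($U{\left(n \right)} = -5 + 0 = -5$)
$81 U{\left(-10 \right)} + \left(D + 9 \left(-9\right)\right) = 81 \left(-5\right) + \left(8 + 9 \left(-9\right)\right) = -405 + \left(8 - 81\right) = -405 - 73 = -478$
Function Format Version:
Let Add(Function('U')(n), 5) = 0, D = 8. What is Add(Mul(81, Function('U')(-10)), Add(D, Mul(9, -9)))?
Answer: -478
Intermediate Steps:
Function('U')(n) = -5 (Function('U')(n) = Add(-5, 0) = -5)
Add(Mul(81, Function('U')(-10)), Add(D, Mul(9, -9))) = Add(Mul(81, -5), Add(8, Mul(9, -9))) = Add(-405, Add(8, -81)) = Add(-405, -73) = -478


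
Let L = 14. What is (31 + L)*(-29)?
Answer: -1305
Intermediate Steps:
(31 + L)*(-29) = (31 + 14)*(-29) = 45*(-29) = -1305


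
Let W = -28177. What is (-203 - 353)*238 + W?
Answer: -160505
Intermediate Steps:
(-203 - 353)*238 + W = (-203 - 353)*238 - 28177 = -556*238 - 28177 = -132328 - 28177 = -160505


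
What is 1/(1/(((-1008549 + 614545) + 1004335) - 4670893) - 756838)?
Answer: -4060562/3073187622957 ≈ -1.3213e-6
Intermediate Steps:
1/(1/(((-1008549 + 614545) + 1004335) - 4670893) - 756838) = 1/(1/((-394004 + 1004335) - 4670893) - 756838) = 1/(1/(610331 - 4670893) - 756838) = 1/(1/(-4060562) - 756838) = 1/(-1/4060562 - 756838) = 1/(-3073187622957/4060562) = -4060562/3073187622957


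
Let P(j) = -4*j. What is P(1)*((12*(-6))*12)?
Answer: 3456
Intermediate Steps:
P(1)*((12*(-6))*12) = (-4*1)*((12*(-6))*12) = -(-288)*12 = -4*(-864) = 3456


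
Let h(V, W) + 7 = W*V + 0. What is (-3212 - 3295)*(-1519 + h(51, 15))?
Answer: 4951827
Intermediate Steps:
h(V, W) = -7 + V*W (h(V, W) = -7 + (W*V + 0) = -7 + (V*W + 0) = -7 + V*W)
(-3212 - 3295)*(-1519 + h(51, 15)) = (-3212 - 3295)*(-1519 + (-7 + 51*15)) = -6507*(-1519 + (-7 + 765)) = -6507*(-1519 + 758) = -6507*(-761) = 4951827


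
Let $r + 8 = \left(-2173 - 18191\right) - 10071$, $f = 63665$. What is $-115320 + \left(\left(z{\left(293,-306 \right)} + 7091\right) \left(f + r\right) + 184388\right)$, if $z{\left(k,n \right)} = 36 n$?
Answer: $-130327282$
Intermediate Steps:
$r = -30443$ ($r = -8 - 30435 = -30443$)
$-115320 + \left(\left(z{\left(293,-306 \right)} + 7091\right) \left(f + r\right) + 184388\right) = -115320 + \left(\left(36 \left(-306\right) + 7091\right) \left(63665 - 30443\right) + 184388\right) = -115320 + \left(\left(-11016 + 7091\right) 33222 + 184388\right) = -115320 + \left(\left(-3925\right) 33222 + 184388\right) = -115320 + \left(-130396350 + 184388\right) = -115320 - 130211962 = -130327282$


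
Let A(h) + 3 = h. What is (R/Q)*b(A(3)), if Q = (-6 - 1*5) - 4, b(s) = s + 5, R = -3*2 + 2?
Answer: 4/3 ≈ 1.3333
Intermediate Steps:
R = -4 (R = -6 + 2 = -4)
A(h) = -3 + h
b(s) = 5 + s
Q = -15 (Q = (-6 - 5) - 4 = -11 - 4 = -15)
(R/Q)*b(A(3)) = (-4/(-15))*(5 + (-3 + 3)) = (-1/15*(-4))*(5 + 0) = (4/15)*5 = 4/3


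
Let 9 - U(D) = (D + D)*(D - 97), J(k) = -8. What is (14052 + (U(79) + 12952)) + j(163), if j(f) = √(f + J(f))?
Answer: 29857 + √155 ≈ 29869.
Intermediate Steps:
U(D) = 9 - 2*D*(-97 + D) (U(D) = 9 - (D + D)*(D - 97) = 9 - 2*D*(-97 + D))
j(f) = √(-8 + f) (j(f) = √(f - 8) = √(-8 + f))
(14052 + (U(79) + 12952)) + j(163) = (14052 + ((9 - 2*79² + 194*79) + 12952)) + √(-8 + 163) = (14052 + ((9 - 2*6241 + 15326) + 12952)) + √155 = (14052 + ((9 - 12482 + 15326) + 12952)) + √155 = (14052 + (2853 + 12952)) + √155 = (14052 + 15805) + √155 = 29857 + √155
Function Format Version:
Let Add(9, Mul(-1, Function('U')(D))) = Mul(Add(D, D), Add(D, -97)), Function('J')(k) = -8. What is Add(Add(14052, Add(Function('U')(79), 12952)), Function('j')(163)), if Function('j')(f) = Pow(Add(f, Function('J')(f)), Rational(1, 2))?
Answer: Add(29857, Pow(155, Rational(1, 2))) ≈ 29869.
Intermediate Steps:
Function('U')(D) = Add(9, Mul(-2, D, Add(-97, D))) (Function('U')(D) = Add(9, Mul(-1, Mul(Add(D, D), Add(D, -97)))) = Add(9, Mul(-1, Mul(Mul(2, D), Add(-97, D)))) = Add(9, Mul(-1, Mul(2, D, Add(-97, D)))) = Add(9, Mul(-2, D, Add(-97, D))))
Function('j')(f) = Pow(Add(-8, f), Rational(1, 2)) (Function('j')(f) = Pow(Add(f, -8), Rational(1, 2)) = Pow(Add(-8, f), Rational(1, 2)))
Add(Add(14052, Add(Function('U')(79), 12952)), Function('j')(163)) = Add(Add(14052, Add(Add(9, Mul(-2, Pow(79, 2)), Mul(194, 79)), 12952)), Pow(Add(-8, 163), Rational(1, 2))) = Add(Add(14052, Add(Add(9, Mul(-2, 6241), 15326), 12952)), Pow(155, Rational(1, 2))) = Add(Add(14052, Add(Add(9, -12482, 15326), 12952)), Pow(155, Rational(1, 2))) = Add(Add(14052, Add(2853, 12952)), Pow(155, Rational(1, 2))) = Add(Add(14052, 15805), Pow(155, Rational(1, 2))) = Add(29857, Pow(155, Rational(1, 2)))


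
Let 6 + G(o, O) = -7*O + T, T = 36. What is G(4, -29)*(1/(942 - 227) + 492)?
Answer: 81964973/715 ≈ 1.1464e+5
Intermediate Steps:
G(o, O) = 30 - 7*O (G(o, O) = -6 + (-7*O + 36) = -6 + (36 - 7*O) = 30 - 7*O)
G(4, -29)*(1/(942 - 227) + 492) = (30 - 7*(-29))*(1/(942 - 227) + 492) = (30 + 203)*(1/715 + 492) = 233*(1/715 + 492) = 233*(351781/715) = 81964973/715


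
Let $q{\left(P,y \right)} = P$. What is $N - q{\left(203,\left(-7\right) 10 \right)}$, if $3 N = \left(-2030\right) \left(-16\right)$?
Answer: $\frac{31871}{3} \approx 10624.0$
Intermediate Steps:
$N = \frac{32480}{3}$ ($N = \frac{\left(-2030\right) \left(-16\right)}{3} = \frac{1}{3} \cdot 32480 = \frac{32480}{3} \approx 10827.0$)
$N - q{\left(203,\left(-7\right) 10 \right)} = \frac{32480}{3} - 203 = \frac{31871}{3}$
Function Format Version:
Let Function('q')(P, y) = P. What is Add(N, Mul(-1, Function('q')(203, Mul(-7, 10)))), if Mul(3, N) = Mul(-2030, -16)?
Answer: Rational(31871, 3) ≈ 10624.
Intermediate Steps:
N = Rational(32480, 3) (N = Mul(Rational(1, 3), Mul(-2030, -16)) = Mul(Rational(1, 3), 32480) = Rational(32480, 3) ≈ 10827.)
Add(N, Mul(-1, Function('q')(203, Mul(-7, 10)))) = Add(Rational(32480, 3), Mul(-1, 203)) = Add(Rational(32480, 3), -203) = Rational(31871, 3)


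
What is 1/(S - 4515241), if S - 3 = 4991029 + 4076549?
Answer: 1/4552340 ≈ 2.1967e-7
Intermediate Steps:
S = 9067581 (S = 3 + (4991029 + 4076549) = 3 + 9067578 = 9067581)
1/(S - 4515241) = 1/(9067581 - 4515241) = 1/4552340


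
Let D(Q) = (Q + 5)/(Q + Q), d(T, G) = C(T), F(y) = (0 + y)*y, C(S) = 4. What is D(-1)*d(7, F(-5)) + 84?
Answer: 76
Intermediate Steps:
F(y) = y**2 (F(y) = y*y = y**2)
d(T, G) = 4
D(Q) = (5 + Q)/(2*Q) (D(Q) = (5 + Q)/((2*Q)) = (5 + Q)*(1/(2*Q)) = (5 + Q)/(2*Q))
D(-1)*d(7, F(-5)) + 84 = ((1/2)*(5 - 1)/(-1))*4 + 84 = ((1/2)*(-1)*4)*4 + 84 = -2*4 + 84 = -8 + 84 = 76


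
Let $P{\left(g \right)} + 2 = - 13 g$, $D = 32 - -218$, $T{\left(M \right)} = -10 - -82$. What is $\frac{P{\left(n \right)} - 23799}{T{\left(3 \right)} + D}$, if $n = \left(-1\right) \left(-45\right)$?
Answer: $- \frac{12193}{161} \approx -75.733$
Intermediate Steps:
$T{\left(M \right)} = 72$ ($T{\left(M \right)} = -10 + 82 = 72$)
$D = 250$ ($D = 32 + 218 = 250$)
$n = 45$
$P{\left(g \right)} = -2 - 13 g$
$\frac{P{\left(n \right)} - 23799}{T{\left(3 \right)} + D} = \frac{\left(-2 - 585\right) - 23799}{72 + 250} = \frac{\left(-2 - 585\right) - 23799}{322} = \left(-587 - 23799\right) \frac{1}{322} = \left(-24386\right) \frac{1}{322} = - \frac{12193}{161}$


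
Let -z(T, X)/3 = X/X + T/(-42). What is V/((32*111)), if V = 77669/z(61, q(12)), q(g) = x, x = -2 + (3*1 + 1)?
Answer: 543683/33744 ≈ 16.112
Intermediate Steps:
x = 2 (x = -2 + (3 + 1) = -2 + 4 = 2)
q(g) = 2
z(T, X) = -3 + T/14 (z(T, X) = -3*(X/X + T/(-42)) = -3*(1 + T*(-1/42)) = -3*(1 - T/42) = -3 + T/14)
V = 1087366/19 (V = 77669/(-3 + (1/14)*61) = 77669/(-3 + 61/14) = 77669/(19/14) = 77669*(14/19) = 1087366/19 ≈ 57230.)
V/((32*111)) = 1087366/(19*((32*111))) = (1087366/19)/3552 = (1087366/19)*(1/3552) = 543683/33744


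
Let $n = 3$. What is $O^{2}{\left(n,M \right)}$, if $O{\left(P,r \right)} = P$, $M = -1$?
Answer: $9$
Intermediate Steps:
$O^{2}{\left(n,M \right)} = 3^{2} = 9$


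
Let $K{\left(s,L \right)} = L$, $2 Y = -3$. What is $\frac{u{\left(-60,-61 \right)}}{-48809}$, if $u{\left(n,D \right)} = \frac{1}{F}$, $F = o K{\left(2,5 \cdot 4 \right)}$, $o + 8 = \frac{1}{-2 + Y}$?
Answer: $\frac{7}{56618440} \approx 1.2363 \cdot 10^{-7}$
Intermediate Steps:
$Y = - \frac{3}{2}$ ($Y = \frac{1}{2} \left(-3\right) = - \frac{3}{2} \approx -1.5$)
$o = - \frac{58}{7}$ ($o = -8 + \frac{1}{-2 - \frac{3}{2}} = -8 + \frac{1}{- \frac{7}{2}} = -8 - \frac{2}{7} = - \frac{58}{7} \approx -8.2857$)
$F = - \frac{1160}{7}$ ($F = - \frac{58 \cdot 5 \cdot 4}{7} = \left(- \frac{58}{7}\right) 20 = - \frac{1160}{7} \approx -165.71$)
$u{\left(n,D \right)} = - \frac{7}{1160}$ ($u{\left(n,D \right)} = \frac{1}{- \frac{1160}{7}} = - \frac{7}{1160}$)
$\frac{u{\left(-60,-61 \right)}}{-48809} = - \frac{7}{1160 \left(-48809\right)} = \left(- \frac{7}{1160}\right) \left(- \frac{1}{48809}\right) = \frac{7}{56618440}$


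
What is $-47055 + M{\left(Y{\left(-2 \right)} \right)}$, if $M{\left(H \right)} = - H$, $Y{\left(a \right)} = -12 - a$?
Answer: $-47045$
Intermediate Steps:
$-47055 + M{\left(Y{\left(-2 \right)} \right)} = -47055 - \left(-12 - -2\right) = -47055 - \left(-12 + 2\right) = -47055 - -10 = -47055 + 10 = -47045$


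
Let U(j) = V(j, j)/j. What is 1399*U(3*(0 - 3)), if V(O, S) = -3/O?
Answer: -1399/27 ≈ -51.815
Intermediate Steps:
U(j) = -3/j² (U(j) = (-3/j)/j = -3/j²)
1399*U(3*(0 - 3)) = 1399*(-3*1/(9*(0 - 3)²)) = 1399*(-3/(3*(-3))²) = 1399*(-3/(-9)²) = 1399*(-3*1/81) = 1399*(-1/27) = -1399/27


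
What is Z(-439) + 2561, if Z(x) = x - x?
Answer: 2561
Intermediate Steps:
Z(x) = 0
Z(-439) + 2561 = 0 + 2561 = 2561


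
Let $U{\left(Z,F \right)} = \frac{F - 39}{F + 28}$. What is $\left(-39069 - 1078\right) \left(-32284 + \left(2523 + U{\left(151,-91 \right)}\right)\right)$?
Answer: $\frac{75268117511}{63} \approx 1.1947 \cdot 10^{9}$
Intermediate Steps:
$U{\left(Z,F \right)} = \frac{-39 + F}{28 + F}$
$\left(-39069 - 1078\right) \left(-32284 + \left(2523 + U{\left(151,-91 \right)}\right)\right) = \left(-39069 - 1078\right) \left(-32284 + \left(2523 + \frac{-39 - 91}{28 - 91}\right)\right) = \left(-39069 - 1078\right) \left(-32284 + \left(2523 + \frac{1}{-63} \left(-130\right)\right)\right) = \left(-39069 - 1078\right) \left(-32284 + \left(2523 - - \frac{130}{63}\right)\right) = - 40147 \left(-32284 + \left(2523 + \frac{130}{63}\right)\right) = - 40147 \left(-32284 + \frac{159079}{63}\right) = \left(-40147\right) \left(- \frac{1874813}{63}\right) = \frac{75268117511}{63}$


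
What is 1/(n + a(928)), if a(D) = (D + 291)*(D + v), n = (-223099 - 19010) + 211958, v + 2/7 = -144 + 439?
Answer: 7/10222364 ≈ 6.8477e-7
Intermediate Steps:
v = 2063/7 (v = -2/7 + (-144 + 439) = -2/7 + 295 = 2063/7 ≈ 294.71)
n = -30151 (n = -242109 + 211958 = -30151)
a(D) = (291 + D)*(2063/7 + D) (a(D) = (D + 291)*(D + 2063/7) = (291 + D)*(2063/7 + D))
1/(n + a(928)) = 1/(-30151 + (600333/7 + 928**2 + (4100/7)*928)) = 1/(-30151 + (600333/7 + 861184 + 3804800/7)) = 1/(-30151 + 10433421/7) = 1/(10222364/7) = 7/10222364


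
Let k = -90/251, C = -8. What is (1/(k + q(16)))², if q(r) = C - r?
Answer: 63001/37380996 ≈ 0.0016854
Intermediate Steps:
q(r) = -8 - r
k = -90/251 (k = -90*1/251 = -90/251 ≈ -0.35857)
(1/(k + q(16)))² = (1/(-90/251 + (-8 - 1*16)))² = (1/(-90/251 + (-8 - 16)))² = (1/(-90/251 - 24))² = (1/(-6114/251))² = (-251/6114)² = 63001/37380996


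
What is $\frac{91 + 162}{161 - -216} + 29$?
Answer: $\frac{11186}{377} \approx 29.671$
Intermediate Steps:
$\frac{91 + 162}{161 - -216} + 29 = \frac{253}{161 + 216} + 29 = \frac{253}{377} + 29 = \frac{11186}{377}$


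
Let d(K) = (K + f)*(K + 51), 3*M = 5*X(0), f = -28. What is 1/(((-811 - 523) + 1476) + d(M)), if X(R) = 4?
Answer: -9/9794 ≈ -0.00091893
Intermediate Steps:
M = 20/3 (M = (5*4)/3 = (⅓)*20 = 20/3 ≈ 6.6667)
d(K) = (-28 + K)*(51 + K) (d(K) = (K - 28)*(K + 51) = (-28 + K)*(51 + K))
1/(((-811 - 523) + 1476) + d(M)) = 1/(((-811 - 523) + 1476) + (-1428 + (20/3)² + 23*(20/3))) = 1/((-1334 + 1476) + (-1428 + 400/9 + 460/3)) = 1/(142 - 11072/9) = 1/(-9794/9) = -9/9794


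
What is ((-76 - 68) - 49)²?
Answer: 37249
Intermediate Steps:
((-76 - 68) - 49)² = (-144 - 49)² = (-193)² = 37249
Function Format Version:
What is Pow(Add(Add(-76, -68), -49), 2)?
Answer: 37249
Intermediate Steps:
Pow(Add(Add(-76, -68), -49), 2) = Pow(Add(-144, -49), 2) = Pow(-193, 2) = 37249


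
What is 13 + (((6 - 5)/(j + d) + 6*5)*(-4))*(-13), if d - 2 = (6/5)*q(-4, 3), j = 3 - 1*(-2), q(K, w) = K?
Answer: 17563/11 ≈ 1596.6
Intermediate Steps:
j = 5 (j = 3 + 2 = 5)
d = -14/5 (d = 2 + (6/5)*(-4) = 2 - 24/5 = -14/5 ≈ -2.8000)
13 + (((6 - 5)/(j + d) + 6*5)*(-4))*(-13) = 13 + (((6 - 5)/(5 - 14/5) + 6*5)*(-4))*(-13) = 13 + ((1/(11/5) + 30)*(-4))*(-13) = 13 + ((1*(5/11) + 30)*(-4))*(-13) = 13 + ((5/11 + 30)*(-4))*(-13) = 13 + ((335/11)*(-4))*(-13) = 13 - 1340/11*(-13) = 13 + 17420/11 = 17563/11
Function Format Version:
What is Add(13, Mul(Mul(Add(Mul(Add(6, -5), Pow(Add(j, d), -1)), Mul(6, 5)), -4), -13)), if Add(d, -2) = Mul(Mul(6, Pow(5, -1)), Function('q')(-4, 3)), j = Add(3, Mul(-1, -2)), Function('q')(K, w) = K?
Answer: Rational(17563, 11) ≈ 1596.6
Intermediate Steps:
j = 5 (j = Add(3, 2) = 5)
d = Rational(-14, 5) (d = Add(2, Mul(Mul(6, Pow(5, -1)), -4)) = Add(2, Mul(Mul(6, Rational(1, 5)), -4)) = Add(2, Mul(Rational(6, 5), -4)) = Add(2, Rational(-24, 5)) = Rational(-14, 5) ≈ -2.8000)
Add(13, Mul(Mul(Add(Mul(Add(6, -5), Pow(Add(j, d), -1)), Mul(6, 5)), -4), -13)) = Add(13, Mul(Mul(Add(Mul(Add(6, -5), Pow(Add(5, Rational(-14, 5)), -1)), Mul(6, 5)), -4), -13)) = Add(13, Mul(Mul(Add(Mul(1, Pow(Rational(11, 5), -1)), 30), -4), -13)) = Add(13, Mul(Mul(Add(Mul(1, Rational(5, 11)), 30), -4), -13)) = Add(13, Mul(Mul(Add(Rational(5, 11), 30), -4), -13)) = Add(13, Mul(Mul(Rational(335, 11), -4), -13)) = Add(13, Mul(Rational(-1340, 11), -13)) = Add(13, Rational(17420, 11)) = Rational(17563, 11)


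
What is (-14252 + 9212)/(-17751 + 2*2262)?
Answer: 1680/4409 ≈ 0.38104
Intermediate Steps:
(-14252 + 9212)/(-17751 + 2*2262) = -5040/(-17751 + 4524) = -5040/(-13227) = -5040*(-1/13227) = 1680/4409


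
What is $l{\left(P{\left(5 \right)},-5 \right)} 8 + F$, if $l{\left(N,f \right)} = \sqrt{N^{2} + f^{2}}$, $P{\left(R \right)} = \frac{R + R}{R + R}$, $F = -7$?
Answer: $-7 + 8 \sqrt{26} \approx 33.792$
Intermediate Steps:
$P{\left(R \right)} = 1$ ($P{\left(R \right)} = \frac{2 R}{2 R} = 2 R \frac{1}{2 R} = 1$)
$l{\left(P{\left(5 \right)},-5 \right)} 8 + F = \sqrt{1^{2} + \left(-5\right)^{2}} \cdot 8 - 7 = \sqrt{1 + 25} \cdot 8 - 7 = \sqrt{26} \cdot 8 - 7 = 8 \sqrt{26} - 7 = -7 + 8 \sqrt{26}$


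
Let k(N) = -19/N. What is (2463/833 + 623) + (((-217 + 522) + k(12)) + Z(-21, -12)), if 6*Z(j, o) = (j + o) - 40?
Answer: 3056133/3332 ≈ 917.21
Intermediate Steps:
Z(j, o) = -20/3 + j/6 + o/6 (Z(j, o) = ((j + o) - 40)/6 = (-40 + j + o)/6 = -20/3 + j/6 + o/6)
(2463/833 + 623) + (((-217 + 522) + k(12)) + Z(-21, -12)) = (2463/833 + 623) + (((-217 + 522) - 19/12) + (-20/3 + (1/6)*(-21) + (1/6)*(-12))) = (2463*(1/833) + 623) + ((305 - 19*1/12) + (-20/3 - 7/2 - 2)) = (2463/833 + 623) + ((305 - 19/12) - 73/6) = 521422/833 + (3641/12 - 73/6) = 521422/833 + 1165/4 = 3056133/3332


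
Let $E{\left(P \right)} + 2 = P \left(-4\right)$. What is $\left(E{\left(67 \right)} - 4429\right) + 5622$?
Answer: $923$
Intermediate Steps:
$E{\left(P \right)} = -2 - 4 P$ ($E{\left(P \right)} = -2 + P \left(-4\right) = -2 - 4 P$)
$\left(E{\left(67 \right)} - 4429\right) + 5622 = \left(\left(-2 - 268\right) - 4429\right) + 5622 = \left(-270 - 4429\right) + 5622 = -4699 + 5622 = 923$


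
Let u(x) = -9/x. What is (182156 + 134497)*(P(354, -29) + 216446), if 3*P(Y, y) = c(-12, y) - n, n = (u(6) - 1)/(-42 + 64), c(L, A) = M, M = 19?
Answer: 3015772878863/44 ≈ 6.8540e+10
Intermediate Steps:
c(L, A) = 19
n = -5/44 (n = (-9/6 - 1)/(-42 + 64) = (-9*⅙ - 1)/22 = (-3/2 - 1)*(1/22) = -5/2*1/22 = -5/44 ≈ -0.11364)
P(Y, y) = 841/132 (P(Y, y) = (19 - 1*(-5/44))/3 = (19 + 5/44)/3 = (⅓)*(841/44) = 841/132)
(182156 + 134497)*(P(354, -29) + 216446) = (182156 + 134497)*(841/132 + 216446) = 316653*(28571713/132) = 3015772878863/44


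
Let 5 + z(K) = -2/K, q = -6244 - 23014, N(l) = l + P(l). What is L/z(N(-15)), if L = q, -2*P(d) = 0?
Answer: 438870/73 ≈ 6011.9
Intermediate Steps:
P(d) = 0 (P(d) = -½*0 = 0)
N(l) = l (N(l) = l + 0 = l)
q = -29258
z(K) = -5 - 2/K
L = -29258
L/z(N(-15)) = -29258/(-5 - 2/(-15)) = -29258/(-5 - 2*(-1/15)) = -29258/(-5 + 2/15) = -29258/(-73/15) = -29258*(-15/73) = 438870/73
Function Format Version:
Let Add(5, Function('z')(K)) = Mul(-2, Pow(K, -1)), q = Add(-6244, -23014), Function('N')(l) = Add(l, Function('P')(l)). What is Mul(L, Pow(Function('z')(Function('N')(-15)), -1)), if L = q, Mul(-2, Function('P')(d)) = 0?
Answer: Rational(438870, 73) ≈ 6011.9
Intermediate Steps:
Function('P')(d) = 0 (Function('P')(d) = Mul(Rational(-1, 2), 0) = 0)
Function('N')(l) = l (Function('N')(l) = Add(l, 0) = l)
q = -29258
Function('z')(K) = Add(-5, Mul(-2, Pow(K, -1)))
L = -29258
Mul(L, Pow(Function('z')(Function('N')(-15)), -1)) = Mul(-29258, Pow(Add(-5, Mul(-2, Pow(-15, -1))), -1)) = Mul(-29258, Pow(Add(-5, Mul(-2, Rational(-1, 15))), -1)) = Mul(-29258, Pow(Add(-5, Rational(2, 15)), -1)) = Mul(-29258, Pow(Rational(-73, 15), -1)) = Mul(-29258, Rational(-15, 73)) = Rational(438870, 73)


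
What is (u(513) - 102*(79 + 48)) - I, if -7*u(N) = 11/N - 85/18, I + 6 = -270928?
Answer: 264688169/1026 ≈ 2.5798e+5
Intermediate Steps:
I = -270934 (I = -6 - 270928 = -270934)
u(N) = 85/126 - 11/(7*N) (u(N) = -(11/N - 85/18)/7 = -(-85/18 + 11/N)/7 = 85/126 - 11/(7*N))
(u(513) - 102*(79 + 48)) - I = ((1/126)*(-198 + 85*513)/513 - 102*(79 + 48)) - 1*(-270934) = ((1/126)*(1/513)*(-198 + 43605) - 102*127) + 270934 = ((1/126)*(1/513)*43407 - 12954) + 270934 = (689/1026 - 12954) + 270934 = -13290115/1026 + 270934 = 264688169/1026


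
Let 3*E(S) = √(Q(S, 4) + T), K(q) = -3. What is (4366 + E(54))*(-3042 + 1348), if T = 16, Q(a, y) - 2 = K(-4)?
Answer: -7396004 - 1694*√15/3 ≈ -7.3982e+6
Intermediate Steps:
Q(a, y) = -1 (Q(a, y) = 2 - 3 = -1)
E(S) = √15/3 (E(S) = √(-1 + 16)/3 = √15/3)
(4366 + E(54))*(-3042 + 1348) = (4366 + √15/3)*(-3042 + 1348) = (4366 + √15/3)*(-1694) = -7396004 - 1694*√15/3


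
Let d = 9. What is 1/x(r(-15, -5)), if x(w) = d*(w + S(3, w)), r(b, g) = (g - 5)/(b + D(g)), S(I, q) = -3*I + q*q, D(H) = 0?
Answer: -1/71 ≈ -0.014085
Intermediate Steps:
S(I, q) = q² - 3*I (S(I, q) = -3*I + q² = q² - 3*I)
r(b, g) = (-5 + g)/b (r(b, g) = (g - 5)/(b + 0) = (-5 + g)/b)
x(w) = -81 + 9*w + 9*w² (x(w) = 9*(w + (w² - 3*3)) = 9*(w + (w² - 9)) = 9*(w + (-9 + w²)) = 9*(-9 + w + w²) = -81 + 9*w + 9*w²)
1/x(r(-15, -5)) = 1/(-81 + 9*((-5 - 5)/(-15)) + 9*((-5 - 5)/(-15))²) = 1/(-81 + 9*(-1/15*(-10)) + 9*(-1/15*(-10))²) = 1/(-81 + 9*(⅔) + 9*(⅔)²) = 1/(-81 + 6 + 9*(4/9)) = 1/(-81 + 6 + 4) = 1/(-71) = -1/71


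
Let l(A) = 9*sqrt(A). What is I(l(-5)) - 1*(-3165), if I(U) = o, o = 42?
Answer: 3207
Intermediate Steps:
I(U) = 42
I(l(-5)) - 1*(-3165) = 42 - 1*(-3165) = 42 + 3165 = 3207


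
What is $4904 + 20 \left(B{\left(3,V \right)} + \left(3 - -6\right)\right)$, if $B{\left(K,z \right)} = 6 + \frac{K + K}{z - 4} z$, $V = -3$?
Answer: $\frac{36788}{7} \approx 5255.4$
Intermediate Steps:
$B{\left(K,z \right)} = 6 + \frac{2 K z}{-4 + z}$ ($B{\left(K,z \right)} = 6 + \frac{2 K}{-4 + z} z = 6 + \frac{2 K z}{-4 + z}$)
$4904 + 20 \left(B{\left(3,V \right)} + \left(3 - -6\right)\right) = 4904 + 20 \left(\frac{2 \left(-12 + 3 \left(-3\right) + 3 \left(-3\right)\right)}{-4 - 3} + \left(3 - -6\right)\right) = 4904 + 20 \left(\frac{2 \left(-12 - 9 - 9\right)}{-7} + \left(3 + 6\right)\right) = 4904 + 20 \left(2 \left(- \frac{1}{7}\right) \left(-30\right) + 9\right) = 4904 + 20 \left(\frac{60}{7} + 9\right) = 4904 + 20 \cdot \frac{123}{7} = 4904 + \frac{2460}{7} = \frac{36788}{7}$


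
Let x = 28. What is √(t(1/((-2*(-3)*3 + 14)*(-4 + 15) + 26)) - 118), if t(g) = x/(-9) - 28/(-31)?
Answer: I*√1039678/93 ≈ 10.964*I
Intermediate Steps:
t(g) = -616/279 (t(g) = 28/(-9) - 28/(-31) = 28*(-⅑) - 28*(-1/31) = -28/9 + 28/31 = -616/279)
√(t(1/((-2*(-3)*3 + 14)*(-4 + 15) + 26)) - 118) = √(-616/279 - 118) = √(-33538/279) = I*√1039678/93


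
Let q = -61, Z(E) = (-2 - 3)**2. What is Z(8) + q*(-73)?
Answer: 4478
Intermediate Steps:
Z(E) = 25 (Z(E) = (-5)**2 = 25)
Z(8) + q*(-73) = 25 - 61*(-73) = 25 + 4453 = 4478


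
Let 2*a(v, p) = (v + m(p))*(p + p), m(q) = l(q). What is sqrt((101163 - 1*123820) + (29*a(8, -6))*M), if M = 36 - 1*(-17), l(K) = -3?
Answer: I*sqrt(68767) ≈ 262.23*I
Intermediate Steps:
m(q) = -3
a(v, p) = p*(-3 + v) (a(v, p) = ((v - 3)*(p + p))/2 = ((-3 + v)*(2*p))/2 = (2*p*(-3 + v))/2 = p*(-3 + v))
M = 53 (M = 36 + 17 = 53)
sqrt((101163 - 1*123820) + (29*a(8, -6))*M) = sqrt((101163 - 1*123820) + (29*(-6*(-3 + 8)))*53) = sqrt((101163 - 123820) + (29*(-6*5))*53) = sqrt(-22657 + (29*(-30))*53) = sqrt(-22657 - 870*53) = sqrt(-22657 - 46110) = sqrt(-68767) = I*sqrt(68767)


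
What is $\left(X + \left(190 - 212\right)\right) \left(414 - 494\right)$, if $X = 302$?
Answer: $-22400$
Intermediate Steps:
$\left(X + \left(190 - 212\right)\right) \left(414 - 494\right) = \left(302 + \left(190 - 212\right)\right) \left(414 - 494\right) = \left(302 + \left(190 - 212\right)\right) \left(-80\right) = \left(302 - 22\right) \left(-80\right) = 280 \left(-80\right) = -22400$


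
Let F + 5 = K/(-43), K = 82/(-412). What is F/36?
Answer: -44249/318888 ≈ -0.13876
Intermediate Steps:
K = -41/206 (K = 82*(-1/412) = -41/206 ≈ -0.19903)
F = -44249/8858 (F = -5 - 41/206/(-43) = -5 - 41/206*(-1/43) = -5 + 41/8858 = -44249/8858 ≈ -4.9954)
F/36 = -44249/8858/36 = (1/36)*(-44249/8858) = -44249/318888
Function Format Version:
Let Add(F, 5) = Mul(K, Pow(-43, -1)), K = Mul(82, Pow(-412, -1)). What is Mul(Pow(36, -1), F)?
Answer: Rational(-44249, 318888) ≈ -0.13876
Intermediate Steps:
K = Rational(-41, 206) (K = Mul(82, Rational(-1, 412)) = Rational(-41, 206) ≈ -0.19903)
F = Rational(-44249, 8858) (F = Add(-5, Mul(Rational(-41, 206), Pow(-43, -1))) = Add(-5, Mul(Rational(-41, 206), Rational(-1, 43))) = Add(-5, Rational(41, 8858)) = Rational(-44249, 8858) ≈ -4.9954)
Mul(Pow(36, -1), F) = Mul(Pow(36, -1), Rational(-44249, 8858)) = Mul(Rational(1, 36), Rational(-44249, 8858)) = Rational(-44249, 318888)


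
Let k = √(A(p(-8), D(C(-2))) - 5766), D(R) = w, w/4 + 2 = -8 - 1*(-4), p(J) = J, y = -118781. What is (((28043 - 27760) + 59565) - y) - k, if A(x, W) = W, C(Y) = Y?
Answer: 178629 - I*√5790 ≈ 1.7863e+5 - 76.092*I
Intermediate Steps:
w = -24 (w = -8 + 4*(-8 - 1*(-4)) = -8 + 4*(-8 + 4) = -8 + 4*(-4) = -8 - 16 = -24)
D(R) = -24
k = I*√5790 (k = √(-24 - 5766) = √(-5790) = I*√5790 ≈ 76.092*I)
(((28043 - 27760) + 59565) - y) - k = (((28043 - 27760) + 59565) - 1*(-118781)) - I*√5790 = ((283 + 59565) + 118781) - I*√5790 = (59848 + 118781) - I*√5790 = 178629 - I*√5790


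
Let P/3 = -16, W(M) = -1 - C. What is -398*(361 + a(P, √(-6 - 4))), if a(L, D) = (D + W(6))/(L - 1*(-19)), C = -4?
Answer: -4165468/29 + 398*I*√10/29 ≈ -1.4364e+5 + 43.4*I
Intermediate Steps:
W(M) = 3 (W(M) = -1 - 1*(-4) = -1 + 4 = 3)
P = -48 (P = 3*(-16) = -48)
a(L, D) = (3 + D)/(19 + L) (a(L, D) = (D + 3)/(L - 1*(-19)) = (3 + D)/(L + 19) = (3 + D)/(19 + L))
-398*(361 + a(P, √(-6 - 4))) = -398*(361 + (3 + √(-6 - 4))/(19 - 48)) = -398*(361 + (3 + √(-10))/(-29)) = -398*(361 - (3 + I*√10)/29) = -398*(361 + (-3/29 - I*√10/29)) = -398*(10466/29 - I*√10/29) = -4165468/29 + 398*I*√10/29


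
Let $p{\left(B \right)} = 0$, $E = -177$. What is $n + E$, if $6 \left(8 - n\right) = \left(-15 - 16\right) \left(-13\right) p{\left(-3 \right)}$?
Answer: $-169$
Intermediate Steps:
$n = 8$ ($n = 8 - \frac{\left(-15 - 16\right) \left(-13\right) 0}{6} = 8 - \frac{\left(-31\right) \left(-13\right) 0}{6} = 8 - \frac{403 \cdot 0}{6} = 8 - 0 = 8 + 0 = 8$)
$n + E = 8 - 177 = -169$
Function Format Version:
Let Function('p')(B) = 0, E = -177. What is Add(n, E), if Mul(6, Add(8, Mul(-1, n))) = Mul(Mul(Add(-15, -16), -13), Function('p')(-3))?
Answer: -169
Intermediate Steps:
n = 8 (n = Add(8, Mul(Rational(-1, 6), Mul(Mul(Add(-15, -16), -13), 0))) = Add(8, Mul(Rational(-1, 6), Mul(Mul(-31, -13), 0))) = Add(8, Mul(Rational(-1, 6), Mul(403, 0))) = Add(8, Mul(Rational(-1, 6), 0)) = Add(8, 0) = 8)
Add(n, E) = Add(8, -177) = -169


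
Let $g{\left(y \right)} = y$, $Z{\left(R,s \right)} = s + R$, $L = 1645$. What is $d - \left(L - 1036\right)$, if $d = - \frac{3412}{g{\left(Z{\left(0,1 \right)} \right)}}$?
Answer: $-4021$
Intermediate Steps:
$Z{\left(R,s \right)} = R + s$
$d = -3412$ ($d = - \frac{3412}{0 + 1} = - \frac{3412}{1} = \left(-3412\right) 1 = -3412$)
$d - \left(L - 1036\right) = -3412 - \left(1645 - 1036\right) = -3412 - 609 = -4021$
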